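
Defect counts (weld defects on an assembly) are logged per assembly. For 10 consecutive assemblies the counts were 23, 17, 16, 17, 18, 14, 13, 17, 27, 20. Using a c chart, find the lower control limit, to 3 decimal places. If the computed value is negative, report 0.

c̄ = (23 + 17 + 16 + 17 + 18 + 14 + 13 + 17 + 27 + 20) / 10 = 182 / 10 = 18.2000
LCL = c̄ − 3√c̄ = 18.2000 − 3 × 4.2661 = 5.4016

5.402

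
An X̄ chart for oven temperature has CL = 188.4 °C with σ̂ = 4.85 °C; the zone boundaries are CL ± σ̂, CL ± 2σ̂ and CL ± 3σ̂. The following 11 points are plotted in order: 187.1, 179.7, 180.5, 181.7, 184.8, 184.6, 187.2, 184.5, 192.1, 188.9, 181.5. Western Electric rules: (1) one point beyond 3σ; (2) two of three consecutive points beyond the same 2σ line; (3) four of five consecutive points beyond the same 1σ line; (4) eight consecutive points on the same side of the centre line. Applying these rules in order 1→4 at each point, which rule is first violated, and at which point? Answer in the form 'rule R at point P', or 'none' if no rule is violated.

Zone of each point (C = within 1σ̂, B = 1σ̂–2σ̂, A = 2σ̂–3σ̂, * = beyond 3σ̂; sign = side of CL): 1:-C, 2:-B, 3:-B, 4:-B, 5:-C, 6:-C, 7:-C, 8:-C, 9:+C, 10:+C, 11:-B
Rule 4 (eight consecutive points on the same side of the centre line) is satisfied at point 8.

rule 4 at point 8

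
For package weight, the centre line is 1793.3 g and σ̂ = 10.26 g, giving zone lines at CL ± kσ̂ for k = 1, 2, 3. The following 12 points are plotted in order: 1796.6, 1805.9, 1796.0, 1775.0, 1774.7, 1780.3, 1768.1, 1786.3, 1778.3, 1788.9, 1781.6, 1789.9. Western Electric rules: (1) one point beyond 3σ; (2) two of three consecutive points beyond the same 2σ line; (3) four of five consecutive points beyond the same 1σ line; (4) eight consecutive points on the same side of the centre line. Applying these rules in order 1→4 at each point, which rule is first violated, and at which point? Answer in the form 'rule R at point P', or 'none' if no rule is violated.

rule 3 at point 7

Zone of each point (C = within 1σ̂, B = 1σ̂–2σ̂, A = 2σ̂–3σ̂, * = beyond 3σ̂; sign = side of CL): 1:+C, 2:+B, 3:+C, 4:-B, 5:-B, 6:-B, 7:-A, 8:-C, 9:-B, 10:-C, 11:-B, 12:-C
Rule 3 (four of five consecutive points beyond the same 1σ limit) is satisfied at point 7.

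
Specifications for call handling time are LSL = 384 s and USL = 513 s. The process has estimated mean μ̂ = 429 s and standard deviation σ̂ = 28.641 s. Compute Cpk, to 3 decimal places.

Cpu = (USL − μ̂) / (3σ̂) = (513 − 429) / (3 × 28.641) = 0.9776; Cpl = (μ̂ − LSL) / (3σ̂) = (429 − 384) / (3 × 28.641) = 0.5237; Cpk = min(Cpu, Cpl) = 0.5237

0.524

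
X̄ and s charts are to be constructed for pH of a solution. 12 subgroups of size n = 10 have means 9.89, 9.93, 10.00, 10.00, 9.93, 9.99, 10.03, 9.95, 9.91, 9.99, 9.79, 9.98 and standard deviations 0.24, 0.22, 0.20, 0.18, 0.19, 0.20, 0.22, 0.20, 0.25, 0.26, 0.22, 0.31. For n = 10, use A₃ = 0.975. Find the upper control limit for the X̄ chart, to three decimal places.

10.168

X̄̄ = (9.89 + 9.93 + 10.00 + 10.00 + 9.93 + 9.99 + 10.03 + 9.95 + 9.91 + 9.99 + 9.79 + 9.98) / 12 = 9.9492
s̄ = (0.24 + 0.22 + 0.20 + 0.18 + 0.19 + 0.20 + 0.22 + 0.20 + 0.25 + 0.26 + 0.22 + 0.31) / 12 = 0.2242
UCL = X̄̄ + A₃·s̄ = 9.9492 + 0.975 × 0.2242 = 10.1677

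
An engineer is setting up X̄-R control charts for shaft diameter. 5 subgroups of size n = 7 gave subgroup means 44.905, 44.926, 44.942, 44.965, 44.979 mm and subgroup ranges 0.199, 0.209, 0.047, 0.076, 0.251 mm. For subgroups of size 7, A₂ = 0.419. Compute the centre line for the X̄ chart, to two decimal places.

44.94

X̄̄ = (44.905 + 44.926 + 44.942 + 44.965 + 44.979) / 5 = 224.7170 / 5 = 44.9434
CL = X̄̄ = 44.9434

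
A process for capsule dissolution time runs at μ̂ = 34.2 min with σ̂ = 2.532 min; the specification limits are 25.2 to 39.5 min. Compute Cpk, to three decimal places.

0.698

Cpu = (USL − μ̂) / (3σ̂) = (39.5 − 34.2) / (3 × 2.532) = 0.6977; Cpl = (μ̂ − LSL) / (3σ̂) = (34.2 − 25.2) / (3 × 2.532) = 1.1848; Cpk = min(Cpu, Cpl) = 0.6977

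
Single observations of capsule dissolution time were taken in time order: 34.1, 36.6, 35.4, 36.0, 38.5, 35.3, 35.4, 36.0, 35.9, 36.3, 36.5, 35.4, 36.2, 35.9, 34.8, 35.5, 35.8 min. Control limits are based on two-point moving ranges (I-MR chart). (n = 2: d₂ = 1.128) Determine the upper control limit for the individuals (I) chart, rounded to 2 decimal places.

38.47

X̄ = (34.1 + 36.6 + 35.4 + 36.0 + 38.5 + 35.3 + 35.4 + 36.0 + 35.9 + 36.3 + 36.5 + 35.4 + 36.2 + 35.9 + 34.8 + 35.5 + 35.8) / 17 = 35.8588
Moving ranges: 2.5, 1.2, 0.6, 2.5, 3.2, 0.1, 0.6, 0.1, 0.4, 0.2, 1.1, 0.8, 0.3, 1.1, 0.7, 0.3; M̄R̄ = 15.7000 / 16 = 0.9813
UCL = X̄ + 3·M̄R̄/d₂ = 35.8588 + 3 × 0.9813 / 1.128 = 38.4685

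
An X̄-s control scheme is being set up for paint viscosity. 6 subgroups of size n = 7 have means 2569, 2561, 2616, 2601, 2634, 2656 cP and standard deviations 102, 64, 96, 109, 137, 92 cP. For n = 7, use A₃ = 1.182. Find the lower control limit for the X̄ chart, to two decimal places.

X̄̄ = (2569 + 2561 + 2616 + 2601 + 2634 + 2656) / 6 = 2606.1667
s̄ = (102 + 64 + 96 + 109 + 137 + 92) / 6 = 100.0000
LCL = X̄̄ − A₃·s̄ = 2606.1667 − 1.182 × 100.0000 = 2487.9667

2487.97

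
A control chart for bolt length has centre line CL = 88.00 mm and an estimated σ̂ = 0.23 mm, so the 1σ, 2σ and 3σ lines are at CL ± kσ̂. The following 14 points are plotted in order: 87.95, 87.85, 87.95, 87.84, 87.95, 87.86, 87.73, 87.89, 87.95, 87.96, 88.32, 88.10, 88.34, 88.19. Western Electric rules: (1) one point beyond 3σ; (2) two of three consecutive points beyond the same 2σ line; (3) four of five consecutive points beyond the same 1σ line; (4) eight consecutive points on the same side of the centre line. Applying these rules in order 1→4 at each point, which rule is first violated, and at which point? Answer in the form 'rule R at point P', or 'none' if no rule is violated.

Zone of each point (C = within 1σ̂, B = 1σ̂–2σ̂, A = 2σ̂–3σ̂, * = beyond 3σ̂; sign = side of CL): 1:-C, 2:-C, 3:-C, 4:-C, 5:-C, 6:-C, 7:-B, 8:-C, 9:-C, 10:-C, 11:+B, 12:+C, 13:+B, 14:+C
Rule 4 (eight consecutive points on the same side of the centre line) is satisfied at point 8.

rule 4 at point 8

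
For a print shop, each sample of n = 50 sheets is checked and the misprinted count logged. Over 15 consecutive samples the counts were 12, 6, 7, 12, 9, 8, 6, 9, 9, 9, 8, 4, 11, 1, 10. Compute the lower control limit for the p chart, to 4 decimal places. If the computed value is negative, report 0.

p̄ = Σdᵢ / (k·n) = 121 / (15 × 50) = 0.16133
LCL = p̄ − 3·√(p̄(1−p̄)/n) = 0.16133 − 3 × 0.05202 = 0.00527

0.0053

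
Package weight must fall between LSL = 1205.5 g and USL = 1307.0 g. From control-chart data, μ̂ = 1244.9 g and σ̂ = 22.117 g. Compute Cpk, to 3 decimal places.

Cpu = (USL − μ̂) / (3σ̂) = (1307.0 − 1244.9) / (3 × 22.117) = 0.9359; Cpl = (μ̂ − LSL) / (3σ̂) = (1244.9 − 1205.5) / (3 × 22.117) = 0.5938; Cpk = min(Cpu, Cpl) = 0.5938

0.594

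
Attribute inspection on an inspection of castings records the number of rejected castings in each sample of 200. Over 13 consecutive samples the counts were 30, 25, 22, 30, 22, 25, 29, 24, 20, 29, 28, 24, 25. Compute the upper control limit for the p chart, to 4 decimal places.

0.1990

p̄ = Σdᵢ / (k·n) = 333 / (13 × 200) = 0.12808
UCL = p̄ + 3·√(p̄(1−p̄)/n) = 0.12808 + 3 × √(0.12808×0.87192/200) = 0.12808 + 3 × 0.02363 = 0.19897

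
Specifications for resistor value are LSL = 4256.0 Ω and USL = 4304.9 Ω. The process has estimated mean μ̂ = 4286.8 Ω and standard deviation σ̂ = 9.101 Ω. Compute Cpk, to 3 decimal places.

0.663

Cpu = (USL − μ̂) / (3σ̂) = (4304.9 − 4286.8) / (3 × 9.101) = 0.6629; Cpl = (μ̂ − LSL) / (3σ̂) = (4286.8 − 4256.0) / (3 × 9.101) = 1.1281; Cpk = min(Cpu, Cpl) = 0.6629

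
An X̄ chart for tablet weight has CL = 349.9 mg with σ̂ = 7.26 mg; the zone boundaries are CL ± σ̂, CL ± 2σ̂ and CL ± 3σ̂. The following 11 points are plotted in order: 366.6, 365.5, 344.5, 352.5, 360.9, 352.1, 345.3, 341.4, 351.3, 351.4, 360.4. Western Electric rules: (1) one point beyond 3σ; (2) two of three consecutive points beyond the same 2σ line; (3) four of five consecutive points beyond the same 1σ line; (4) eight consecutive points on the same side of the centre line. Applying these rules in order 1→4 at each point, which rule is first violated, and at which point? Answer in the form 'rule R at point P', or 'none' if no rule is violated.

Zone of each point (C = within 1σ̂, B = 1σ̂–2σ̂, A = 2σ̂–3σ̂, * = beyond 3σ̂; sign = side of CL): 1:+A, 2:+A, 3:-C, 4:+C, 5:+B, 6:+C, 7:-C, 8:-B, 9:+C, 10:+C, 11:+B
Rule 2 (two of three consecutive points beyond the same 2σ limit) is satisfied at point 2.

rule 2 at point 2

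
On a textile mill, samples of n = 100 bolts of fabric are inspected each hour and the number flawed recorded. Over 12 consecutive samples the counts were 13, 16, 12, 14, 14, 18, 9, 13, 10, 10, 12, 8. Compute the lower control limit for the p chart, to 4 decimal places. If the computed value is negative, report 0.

p̄ = Σdᵢ / (k·n) = 149 / (12 × 100) = 0.12417
LCL = p̄ − 3·√(p̄(1−p̄)/n) = 0.12417 − 3 × 0.03298 = 0.02524

0.0252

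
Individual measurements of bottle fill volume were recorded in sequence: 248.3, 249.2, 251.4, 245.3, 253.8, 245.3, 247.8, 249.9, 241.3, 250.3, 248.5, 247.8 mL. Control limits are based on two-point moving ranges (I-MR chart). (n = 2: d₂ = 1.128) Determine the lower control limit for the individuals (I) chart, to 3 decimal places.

X̄ = (248.3 + 249.2 + 251.4 + 245.3 + 253.8 + 245.3 + 247.8 + 249.9 + 241.3 + 250.3 + 248.5 + 247.8) / 12 = 248.2417
Moving ranges: 0.9, 2.2, 6.1, 8.5, 8.5, 2.5, 2.1, 8.6, 9.0, 1.8, 0.7; M̄R̄ = 50.9000 / 11 = 4.6273
LCL = X̄ − 3·M̄R̄/d₂ = 248.2417 − 3 × 4.6273 / 1.128 = 235.9351

235.935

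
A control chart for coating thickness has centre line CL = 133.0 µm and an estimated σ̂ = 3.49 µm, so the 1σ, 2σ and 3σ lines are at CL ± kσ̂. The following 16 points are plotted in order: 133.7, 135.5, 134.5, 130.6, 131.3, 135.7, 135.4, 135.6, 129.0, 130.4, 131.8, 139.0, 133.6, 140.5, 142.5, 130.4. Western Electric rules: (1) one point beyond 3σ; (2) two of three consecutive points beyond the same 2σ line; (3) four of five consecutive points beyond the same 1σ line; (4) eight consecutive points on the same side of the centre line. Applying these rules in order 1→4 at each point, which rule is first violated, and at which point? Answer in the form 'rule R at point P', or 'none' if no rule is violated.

Zone of each point (C = within 1σ̂, B = 1σ̂–2σ̂, A = 2σ̂–3σ̂, * = beyond 3σ̂; sign = side of CL): 1:+C, 2:+C, 3:+C, 4:-C, 5:-C, 6:+C, 7:+C, 8:+C, 9:-B, 10:-C, 11:-C, 12:+B, 13:+C, 14:+A, 15:+A, 16:-C
Rule 2 (two of three consecutive points beyond the same 2σ limit) is satisfied at point 15.

rule 2 at point 15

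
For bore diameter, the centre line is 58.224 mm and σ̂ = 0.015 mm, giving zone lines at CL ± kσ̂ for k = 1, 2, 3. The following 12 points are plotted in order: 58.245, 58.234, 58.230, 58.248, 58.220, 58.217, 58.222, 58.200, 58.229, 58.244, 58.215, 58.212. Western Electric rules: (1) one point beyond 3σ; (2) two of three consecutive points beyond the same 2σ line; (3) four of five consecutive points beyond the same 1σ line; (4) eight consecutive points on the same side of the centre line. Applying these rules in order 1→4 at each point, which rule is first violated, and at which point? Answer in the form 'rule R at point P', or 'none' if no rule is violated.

Zone of each point (C = within 1σ̂, B = 1σ̂–2σ̂, A = 2σ̂–3σ̂, * = beyond 3σ̂; sign = side of CL): 1:+B, 2:+C, 3:+C, 4:+B, 5:-C, 6:-C, 7:-C, 8:-B, 9:+C, 10:+B, 11:-C, 12:-C
No rule fires across all 12 points.

none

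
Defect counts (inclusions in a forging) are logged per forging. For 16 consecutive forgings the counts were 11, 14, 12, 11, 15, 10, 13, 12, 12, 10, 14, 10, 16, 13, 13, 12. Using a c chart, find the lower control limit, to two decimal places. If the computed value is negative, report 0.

1.82

c̄ = (11 + 14 + 12 + 11 + 15 + 10 + 13 + 12 + 12 + 10 + 14 + 10 + 16 + 13 + 13 + 12) / 16 = 198 / 16 = 12.3750
LCL = c̄ − 3√c̄ = 12.3750 − 3 × 3.5178 = 1.8216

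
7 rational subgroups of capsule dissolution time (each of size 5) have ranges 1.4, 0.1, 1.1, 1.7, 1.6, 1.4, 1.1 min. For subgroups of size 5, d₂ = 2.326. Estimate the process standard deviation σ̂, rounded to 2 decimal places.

R̄ = (1.4 + 0.1 + 1.1 + 1.7 + 1.6 + 1.4 + 1.1) / 7 = 1.2000
σ̂ = R̄ / d₂ = 1.2000 / 2.326 = 0.5159

0.52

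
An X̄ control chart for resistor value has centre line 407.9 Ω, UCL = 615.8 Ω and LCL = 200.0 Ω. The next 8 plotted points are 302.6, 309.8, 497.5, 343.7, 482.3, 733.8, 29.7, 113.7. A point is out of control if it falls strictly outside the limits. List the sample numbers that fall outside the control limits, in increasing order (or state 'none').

Compare each point to [200.0, 615.8]: sample 6 = 733.8 > UCL; sample 7 = 29.7 < LCL; sample 8 = 113.7 < LCL.

6, 7, 8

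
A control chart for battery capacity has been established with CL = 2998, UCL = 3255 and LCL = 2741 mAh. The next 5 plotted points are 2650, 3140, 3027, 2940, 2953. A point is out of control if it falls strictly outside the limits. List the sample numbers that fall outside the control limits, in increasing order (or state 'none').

1

Compare each point to [2741, 3255]: sample 1 = 2650 < LCL.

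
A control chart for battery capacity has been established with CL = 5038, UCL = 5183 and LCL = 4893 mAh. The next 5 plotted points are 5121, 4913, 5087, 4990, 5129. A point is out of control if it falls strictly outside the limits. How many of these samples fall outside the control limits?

All 5 points lie within [4893, 5183].

0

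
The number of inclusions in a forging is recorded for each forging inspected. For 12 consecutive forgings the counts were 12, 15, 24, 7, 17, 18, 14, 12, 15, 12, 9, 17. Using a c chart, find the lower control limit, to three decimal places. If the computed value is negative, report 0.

c̄ = (12 + 15 + 24 + 7 + 17 + 18 + 14 + 12 + 15 + 12 + 9 + 17) / 12 = 172 / 12 = 14.3333
LCL = c̄ − 3√c̄ = 14.3333 − 3 × 3.7859 = 2.9755

2.976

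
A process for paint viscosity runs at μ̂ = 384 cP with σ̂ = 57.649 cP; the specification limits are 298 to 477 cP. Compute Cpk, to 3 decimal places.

0.497

Cpu = (USL − μ̂) / (3σ̂) = (477 − 384) / (3 × 57.649) = 0.5377; Cpl = (μ̂ − LSL) / (3σ̂) = (384 − 298) / (3 × 57.649) = 0.4973; Cpk = min(Cpu, Cpl) = 0.4973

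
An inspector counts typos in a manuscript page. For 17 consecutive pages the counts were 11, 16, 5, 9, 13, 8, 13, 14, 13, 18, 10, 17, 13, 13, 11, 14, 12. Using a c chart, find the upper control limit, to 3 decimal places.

22.897

c̄ = (11 + 16 + 5 + 9 + 13 + 8 + 13 + 14 + 13 + 18 + 10 + 17 + 13 + 13 + 11 + 14 + 12) / 17 = 210 / 17 = 12.3529
UCL = c̄ + 3√c̄ = 12.3529 + 3 × √12.3529 = 12.3529 + 3 × 3.5147 = 22.8970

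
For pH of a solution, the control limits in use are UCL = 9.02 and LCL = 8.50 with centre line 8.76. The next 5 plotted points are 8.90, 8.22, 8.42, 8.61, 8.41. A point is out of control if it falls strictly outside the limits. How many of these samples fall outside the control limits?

Compare each point to [8.50, 9.02]: sample 2 = 8.22 < LCL; sample 3 = 8.42 < LCL; sample 5 = 8.41 < LCL.

3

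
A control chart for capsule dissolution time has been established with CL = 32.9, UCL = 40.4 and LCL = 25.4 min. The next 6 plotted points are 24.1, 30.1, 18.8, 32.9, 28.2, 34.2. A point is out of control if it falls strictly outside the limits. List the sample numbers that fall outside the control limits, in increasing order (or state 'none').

1, 3

Compare each point to [25.4, 40.4]: sample 1 = 24.1 < LCL; sample 3 = 18.8 < LCL.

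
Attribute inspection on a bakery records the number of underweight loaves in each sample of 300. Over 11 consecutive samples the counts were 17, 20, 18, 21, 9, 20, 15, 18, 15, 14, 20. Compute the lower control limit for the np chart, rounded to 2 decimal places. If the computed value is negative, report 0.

p̄ = Σdᵢ / (k·n) = 187 / (11 × 300) = 0.05667
LCL = np̄ − 3·√(np̄(1−p̄)) = 17.0000 − 3 × 4.0046 = 4.9863

4.99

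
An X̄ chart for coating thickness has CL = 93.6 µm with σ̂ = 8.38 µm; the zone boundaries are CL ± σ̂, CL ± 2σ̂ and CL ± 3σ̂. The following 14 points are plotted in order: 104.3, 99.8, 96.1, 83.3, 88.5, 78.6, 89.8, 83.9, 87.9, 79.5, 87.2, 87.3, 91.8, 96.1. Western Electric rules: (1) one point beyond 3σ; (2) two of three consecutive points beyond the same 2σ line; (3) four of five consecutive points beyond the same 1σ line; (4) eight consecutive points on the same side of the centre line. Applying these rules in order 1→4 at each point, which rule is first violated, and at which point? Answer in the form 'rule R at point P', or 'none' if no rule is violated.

rule 4 at point 11

Zone of each point (C = within 1σ̂, B = 1σ̂–2σ̂, A = 2σ̂–3σ̂, * = beyond 3σ̂; sign = side of CL): 1:+B, 2:+C, 3:+C, 4:-B, 5:-C, 6:-B, 7:-C, 8:-B, 9:-C, 10:-B, 11:-C, 12:-C, 13:-C, 14:+C
Rule 4 (eight consecutive points on the same side of the centre line) is satisfied at point 11.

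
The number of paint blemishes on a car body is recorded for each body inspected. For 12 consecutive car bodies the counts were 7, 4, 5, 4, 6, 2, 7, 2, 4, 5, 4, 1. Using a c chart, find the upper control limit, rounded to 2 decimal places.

10.43

c̄ = (7 + 4 + 5 + 4 + 6 + 2 + 7 + 2 + 4 + 5 + 4 + 1) / 12 = 51 / 12 = 4.2500
UCL = c̄ + 3√c̄ = 4.2500 + 3 × √4.2500 = 4.2500 + 3 × 2.0616 = 10.4347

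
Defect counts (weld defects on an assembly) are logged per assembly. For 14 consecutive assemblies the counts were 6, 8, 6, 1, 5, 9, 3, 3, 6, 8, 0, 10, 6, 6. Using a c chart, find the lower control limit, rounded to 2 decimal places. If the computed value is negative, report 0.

0.00

c̄ = (6 + 8 + 6 + 1 + 5 + 9 + 3 + 3 + 6 + 8 + 0 + 10 + 6 + 6) / 14 = 77 / 14 = 5.5000
LCL = c̄ − 3√c̄ = 5.5000 − 3 × 2.3452 = -1.5356 → 0 (cannot be negative)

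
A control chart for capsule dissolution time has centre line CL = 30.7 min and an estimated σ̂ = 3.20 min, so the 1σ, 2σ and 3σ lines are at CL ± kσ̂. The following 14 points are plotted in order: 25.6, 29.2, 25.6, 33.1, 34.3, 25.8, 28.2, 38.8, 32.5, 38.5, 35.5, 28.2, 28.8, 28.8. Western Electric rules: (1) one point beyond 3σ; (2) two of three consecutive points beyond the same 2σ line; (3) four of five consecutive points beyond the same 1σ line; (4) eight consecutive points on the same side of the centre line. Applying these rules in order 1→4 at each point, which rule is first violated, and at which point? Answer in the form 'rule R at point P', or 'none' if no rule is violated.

rule 2 at point 10

Zone of each point (C = within 1σ̂, B = 1σ̂–2σ̂, A = 2σ̂–3σ̂, * = beyond 3σ̂; sign = side of CL): 1:-B, 2:-C, 3:-B, 4:+C, 5:+B, 6:-B, 7:-C, 8:+A, 9:+C, 10:+A, 11:+B, 12:-C, 13:-C, 14:-C
Rule 2 (two of three consecutive points beyond the same 2σ limit) is satisfied at point 10.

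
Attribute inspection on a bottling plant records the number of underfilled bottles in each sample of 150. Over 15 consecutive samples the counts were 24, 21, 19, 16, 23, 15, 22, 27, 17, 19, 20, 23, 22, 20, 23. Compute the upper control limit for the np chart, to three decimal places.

33.414

p̄ = Σdᵢ / (k·n) = 311 / (15 × 150) = 0.13822
UCL = np̄ + 3·√(np̄(1−p̄)) = 20.7333 + 3 × √(20.7333×0.86178) = 20.7333 + 3 × 4.2270 = 33.4143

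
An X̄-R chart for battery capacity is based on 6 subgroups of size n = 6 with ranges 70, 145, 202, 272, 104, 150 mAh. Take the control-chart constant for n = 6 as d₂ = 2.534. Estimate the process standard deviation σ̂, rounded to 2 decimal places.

R̄ = (70 + 145 + 202 + 272 + 104 + 150) / 6 = 157.1667
σ̂ = R̄ / d₂ = 157.1667 / 2.534 = 62.0232

62.02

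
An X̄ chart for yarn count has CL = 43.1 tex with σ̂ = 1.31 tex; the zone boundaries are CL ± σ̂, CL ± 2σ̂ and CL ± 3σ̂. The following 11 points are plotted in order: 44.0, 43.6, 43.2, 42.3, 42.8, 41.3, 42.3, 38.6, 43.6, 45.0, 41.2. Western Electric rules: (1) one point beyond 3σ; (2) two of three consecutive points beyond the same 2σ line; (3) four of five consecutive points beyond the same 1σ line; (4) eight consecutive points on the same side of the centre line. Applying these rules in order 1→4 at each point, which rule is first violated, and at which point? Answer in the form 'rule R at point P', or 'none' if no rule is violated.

Zone of each point (C = within 1σ̂, B = 1σ̂–2σ̂, A = 2σ̂–3σ̂, * = beyond 3σ̂; sign = side of CL): 1:+C, 2:+C, 3:+C, 4:-C, 5:-C, 6:-B, 7:-C, 8:-*, 9:+C, 10:+B, 11:-B
Rule 1 (one point beyond the 3σ limits) is satisfied at point 8.

rule 1 at point 8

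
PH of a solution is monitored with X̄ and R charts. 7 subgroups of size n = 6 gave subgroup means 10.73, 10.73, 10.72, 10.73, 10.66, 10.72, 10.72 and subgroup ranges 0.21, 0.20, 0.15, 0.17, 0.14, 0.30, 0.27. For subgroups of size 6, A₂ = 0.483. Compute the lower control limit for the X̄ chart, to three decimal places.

X̄̄ = (10.73 + 10.73 + 10.72 + 10.73 + 10.66 + 10.72 + 10.72) / 7 = 75.0100 / 7 = 10.7157
R̄ = (0.21 + 0.20 + 0.15 + 0.17 + 0.14 + 0.30 + 0.27) / 7 = 1.4400 / 7 = 0.2057
LCL = X̄̄ − A₂·R̄ = 10.7157 − 0.483 × 0.2057 = 10.6164

10.616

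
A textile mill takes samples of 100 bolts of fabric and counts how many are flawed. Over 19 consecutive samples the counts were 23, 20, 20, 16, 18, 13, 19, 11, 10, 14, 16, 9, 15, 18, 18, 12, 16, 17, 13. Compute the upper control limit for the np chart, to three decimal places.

26.594

p̄ = Σdᵢ / (k·n) = 298 / (19 × 100) = 0.15684
UCL = np̄ + 3·√(np̄(1−p̄)) = 15.6842 + 3 × √(15.6842×0.84316) = 15.6842 + 3 × 3.6365 = 26.5938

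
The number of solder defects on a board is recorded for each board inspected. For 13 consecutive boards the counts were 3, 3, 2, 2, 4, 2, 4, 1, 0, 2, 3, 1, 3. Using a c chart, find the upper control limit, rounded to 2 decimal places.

c̄ = (3 + 3 + 2 + 2 + 4 + 2 + 4 + 1 + 0 + 2 + 3 + 1 + 3) / 13 = 30 / 13 = 2.3077
UCL = c̄ + 3√c̄ = 2.3077 + 3 × √2.3077 = 2.3077 + 3 × 1.5191 = 6.8650

6.87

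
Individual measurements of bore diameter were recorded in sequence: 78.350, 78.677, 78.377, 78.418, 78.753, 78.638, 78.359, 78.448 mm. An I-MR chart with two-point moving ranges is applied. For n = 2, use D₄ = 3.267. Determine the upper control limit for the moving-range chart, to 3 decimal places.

Moving ranges: 0.327, 0.300, 0.041, 0.335, 0.115, 0.279, 0.089; M̄R̄ = 1.4860 / 7 = 0.2123
UCL_MR = D₄·M̄R̄ = 3.267 × 0.2123 = 0.6935

0.694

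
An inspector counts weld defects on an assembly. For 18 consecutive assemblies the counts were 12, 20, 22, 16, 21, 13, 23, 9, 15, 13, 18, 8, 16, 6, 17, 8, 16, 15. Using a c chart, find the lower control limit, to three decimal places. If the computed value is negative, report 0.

3.313

c̄ = (12 + 20 + 22 + 16 + 21 + 13 + 23 + 9 + 15 + 13 + 18 + 8 + 16 + 6 + 17 + 8 + 16 + 15) / 18 = 268 / 18 = 14.8889
LCL = c̄ − 3√c̄ = 14.8889 − 3 × 3.8586 = 3.3131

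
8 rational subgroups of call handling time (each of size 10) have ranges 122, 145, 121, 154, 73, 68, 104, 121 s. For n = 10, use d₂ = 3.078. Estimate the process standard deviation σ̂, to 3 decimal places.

36.875

R̄ = (122 + 145 + 121 + 154 + 73 + 68 + 104 + 121) / 8 = 113.5000
σ̂ = R̄ / d₂ = 113.5000 / 3.078 = 36.8746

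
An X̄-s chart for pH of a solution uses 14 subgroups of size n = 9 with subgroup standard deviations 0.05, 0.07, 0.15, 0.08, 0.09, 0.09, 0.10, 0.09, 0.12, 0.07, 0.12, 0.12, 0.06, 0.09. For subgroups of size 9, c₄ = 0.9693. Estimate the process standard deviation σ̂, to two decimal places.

s̄ = (0.05 + 0.07 + 0.15 + 0.08 + 0.09 + 0.09 + 0.10 + 0.09 + 0.12 + 0.07 + 0.12 + 0.12 + 0.06 + 0.09) / 14 = 0.0929
σ̂ = s̄ / c₄ = 0.0929 / 0.9693 = 0.0958

0.10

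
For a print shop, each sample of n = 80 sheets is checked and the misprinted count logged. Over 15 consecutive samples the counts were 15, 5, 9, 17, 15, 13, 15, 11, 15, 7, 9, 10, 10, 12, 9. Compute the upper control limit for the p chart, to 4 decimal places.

p̄ = Σdᵢ / (k·n) = 172 / (15 × 80) = 0.14333
UCL = p̄ + 3·√(p̄(1−p̄)/n) = 0.14333 + 3 × √(0.14333×0.85667/80) = 0.14333 + 3 × 0.03918 = 0.26087

0.2609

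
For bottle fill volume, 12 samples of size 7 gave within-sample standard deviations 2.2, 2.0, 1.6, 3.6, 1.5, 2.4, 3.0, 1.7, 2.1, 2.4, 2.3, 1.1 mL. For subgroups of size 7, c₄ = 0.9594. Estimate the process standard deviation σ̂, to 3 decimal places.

s̄ = (2.2 + 2.0 + 1.6 + 3.6 + 1.5 + 2.4 + 3.0 + 1.7 + 2.1 + 2.4 + 2.3 + 1.1) / 12 = 2.1583
σ̂ = s̄ / c₄ = 2.1583 / 0.9594 = 2.2497

2.250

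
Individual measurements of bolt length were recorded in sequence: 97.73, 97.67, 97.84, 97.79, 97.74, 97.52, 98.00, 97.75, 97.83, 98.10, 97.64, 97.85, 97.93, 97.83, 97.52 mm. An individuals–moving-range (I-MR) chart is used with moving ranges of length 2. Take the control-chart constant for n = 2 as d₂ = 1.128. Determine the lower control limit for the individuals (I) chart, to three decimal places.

X̄ = (97.73 + 97.67 + 97.84 + 97.79 + 97.74 + 97.52 + 98.00 + 97.75 + 97.83 + 98.10 + 97.64 + 97.85 + 97.93 + 97.83 + 97.52) / 15 = 97.7827
Moving ranges: 0.06, 0.17, 0.05, 0.05, 0.22, 0.48, 0.25, 0.08, 0.27, 0.46, 0.21, 0.08, 0.10, 0.31; M̄R̄ = 2.7900 / 14 = 0.1993
LCL = X̄ − 3·M̄R̄/d₂ = 97.7827 − 3 × 0.1993 / 1.128 = 97.2527

97.253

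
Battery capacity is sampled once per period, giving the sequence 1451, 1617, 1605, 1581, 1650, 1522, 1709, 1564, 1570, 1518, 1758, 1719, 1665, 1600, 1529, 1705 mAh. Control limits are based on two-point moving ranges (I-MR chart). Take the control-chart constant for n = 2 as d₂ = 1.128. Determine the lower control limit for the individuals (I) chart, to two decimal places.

X̄ = (1451 + 1617 + 1605 + 1581 + 1650 + 1522 + 1709 + 1564 + 1570 + 1518 + 1758 + 1719 + 1665 + 1600 + 1529 + 1705) / 16 = 1610.1875
Moving ranges: 166, 12, 24, 69, 128, 187, 145, 6, 52, 240, 39, 54, 65, 71, 176; M̄R̄ = 1434.0000 / 15 = 95.6000
LCL = X̄ − 3·M̄R̄/d₂ = 1610.1875 − 3 × 95.6000 / 1.128 = 1355.9322

1355.93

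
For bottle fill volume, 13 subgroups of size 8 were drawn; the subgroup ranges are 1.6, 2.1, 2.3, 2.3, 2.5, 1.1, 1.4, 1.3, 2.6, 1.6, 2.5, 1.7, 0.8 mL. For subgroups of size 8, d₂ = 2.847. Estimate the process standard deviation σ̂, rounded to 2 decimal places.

0.64

R̄ = (1.6 + 2.1 + 2.3 + 2.3 + 2.5 + 1.1 + 1.4 + 1.3 + 2.6 + 1.6 + 2.5 + 1.7 + 0.8) / 13 = 1.8308
σ̂ = R̄ / d₂ = 1.8308 / 2.847 = 0.6431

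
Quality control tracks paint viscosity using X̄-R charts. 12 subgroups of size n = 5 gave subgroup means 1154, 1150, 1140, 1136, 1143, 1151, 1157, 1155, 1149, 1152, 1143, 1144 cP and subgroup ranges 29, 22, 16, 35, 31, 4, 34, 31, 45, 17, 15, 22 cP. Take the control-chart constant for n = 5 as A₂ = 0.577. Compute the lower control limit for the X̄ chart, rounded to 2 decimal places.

X̄̄ = (1154 + 1150 + 1140 + 1136 + 1143 + 1151 + 1157 + 1155 + 1149 + 1152 + 1143 + 1144) / 12 = 13774.0000 / 12 = 1147.8333
R̄ = (29 + 22 + 16 + 35 + 31 + 4 + 34 + 31 + 45 + 17 + 15 + 22) / 12 = 301.0000 / 12 = 25.0833
LCL = X̄̄ − A₂·R̄ = 1147.8333 − 0.577 × 25.0833 = 1133.3602

1133.36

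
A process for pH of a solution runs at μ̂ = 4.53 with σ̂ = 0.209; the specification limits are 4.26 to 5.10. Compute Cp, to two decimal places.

0.67

Cp = (USL − LSL) / (6σ̂) = (5.10 − 4.26) / (6 × 0.209) = 0.8400 / 1.2540 = 0.6699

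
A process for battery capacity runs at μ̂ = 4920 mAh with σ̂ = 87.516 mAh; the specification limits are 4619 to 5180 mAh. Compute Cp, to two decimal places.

Cp = (USL − LSL) / (6σ̂) = (5180 − 4619) / (6 × 87.516) = 561.0000 / 525.0960 = 1.0684

1.07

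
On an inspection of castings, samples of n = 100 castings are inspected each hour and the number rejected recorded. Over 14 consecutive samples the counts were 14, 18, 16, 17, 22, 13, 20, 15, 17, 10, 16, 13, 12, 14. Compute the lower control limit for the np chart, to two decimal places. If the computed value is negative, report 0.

p̄ = Σdᵢ / (k·n) = 217 / (14 × 100) = 0.15500
LCL = np̄ − 3·√(np̄(1−p̄)) = 15.5000 − 3 × 3.6190 = 4.6429

4.64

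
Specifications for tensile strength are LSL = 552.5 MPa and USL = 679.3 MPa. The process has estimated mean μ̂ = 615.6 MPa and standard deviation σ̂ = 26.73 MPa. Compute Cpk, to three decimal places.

Cpu = (USL − μ̂) / (3σ̂) = (679.3 − 615.6) / (3 × 26.73) = 0.7944; Cpl = (μ̂ − LSL) / (3σ̂) = (615.6 − 552.5) / (3 × 26.73) = 0.7869; Cpk = min(Cpu, Cpl) = 0.7869

0.787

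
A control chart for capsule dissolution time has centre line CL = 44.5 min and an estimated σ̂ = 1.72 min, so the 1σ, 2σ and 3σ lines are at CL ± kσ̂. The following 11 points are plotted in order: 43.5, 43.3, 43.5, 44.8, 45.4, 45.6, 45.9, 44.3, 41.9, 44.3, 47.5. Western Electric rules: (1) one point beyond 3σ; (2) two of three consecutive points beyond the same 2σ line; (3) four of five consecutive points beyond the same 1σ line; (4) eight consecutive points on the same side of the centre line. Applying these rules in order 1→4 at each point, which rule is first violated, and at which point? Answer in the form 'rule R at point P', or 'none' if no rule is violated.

Zone of each point (C = within 1σ̂, B = 1σ̂–2σ̂, A = 2σ̂–3σ̂, * = beyond 3σ̂; sign = side of CL): 1:-C, 2:-C, 3:-C, 4:+C, 5:+C, 6:+C, 7:+C, 8:-C, 9:-B, 10:-C, 11:+B
No rule fires across all 11 points.

none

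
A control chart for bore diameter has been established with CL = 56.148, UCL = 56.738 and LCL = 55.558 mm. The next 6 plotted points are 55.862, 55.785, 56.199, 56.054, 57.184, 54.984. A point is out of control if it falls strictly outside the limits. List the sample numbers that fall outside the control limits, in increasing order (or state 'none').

5, 6

Compare each point to [55.558, 56.738]: sample 5 = 57.184 > UCL; sample 6 = 54.984 < LCL.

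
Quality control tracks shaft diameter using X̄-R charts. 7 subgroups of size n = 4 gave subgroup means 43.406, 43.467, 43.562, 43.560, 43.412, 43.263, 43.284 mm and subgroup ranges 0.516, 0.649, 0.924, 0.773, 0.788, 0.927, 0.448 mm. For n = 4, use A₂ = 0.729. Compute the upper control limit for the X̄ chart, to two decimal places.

X̄̄ = (43.406 + 43.467 + 43.562 + 43.560 + 43.412 + 43.263 + 43.284) / 7 = 303.9540 / 7 = 43.4220
R̄ = (0.516 + 0.649 + 0.924 + 0.773 + 0.788 + 0.927 + 0.448) / 7 = 5.0250 / 7 = 0.7179
UCL = X̄̄ + A₂·R̄ = 43.4220 + 0.729 × 0.7179 = 43.9453

43.95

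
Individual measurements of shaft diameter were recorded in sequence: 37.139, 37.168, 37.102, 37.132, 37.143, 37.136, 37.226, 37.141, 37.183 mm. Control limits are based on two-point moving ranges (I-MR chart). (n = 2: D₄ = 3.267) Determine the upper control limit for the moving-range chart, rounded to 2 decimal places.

Moving ranges: 0.029, 0.066, 0.030, 0.011, 0.007, 0.090, 0.085, 0.042; M̄R̄ = 0.3600 / 8 = 0.0450
UCL_MR = D₄·M̄R̄ = 3.267 × 0.0450 = 0.1470

0.15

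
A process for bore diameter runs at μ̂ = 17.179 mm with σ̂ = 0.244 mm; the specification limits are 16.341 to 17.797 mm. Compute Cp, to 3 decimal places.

0.995

Cp = (USL − LSL) / (6σ̂) = (17.797 − 16.341) / (6 × 0.244) = 1.4560 / 1.4640 = 0.9945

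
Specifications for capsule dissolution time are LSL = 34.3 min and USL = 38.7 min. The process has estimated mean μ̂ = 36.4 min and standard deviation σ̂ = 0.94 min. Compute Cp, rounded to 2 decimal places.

0.78

Cp = (USL − LSL) / (6σ̂) = (38.7 − 34.3) / (6 × 0.94) = 4.4000 / 5.6400 = 0.7801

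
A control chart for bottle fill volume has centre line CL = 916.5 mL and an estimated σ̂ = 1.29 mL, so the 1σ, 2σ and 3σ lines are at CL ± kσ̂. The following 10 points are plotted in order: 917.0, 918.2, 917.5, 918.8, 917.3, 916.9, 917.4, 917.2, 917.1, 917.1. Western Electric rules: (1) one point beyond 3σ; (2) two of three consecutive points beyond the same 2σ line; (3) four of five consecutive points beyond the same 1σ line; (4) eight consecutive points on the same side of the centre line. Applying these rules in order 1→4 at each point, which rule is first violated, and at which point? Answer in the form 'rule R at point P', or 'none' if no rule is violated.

Zone of each point (C = within 1σ̂, B = 1σ̂–2σ̂, A = 2σ̂–3σ̂, * = beyond 3σ̂; sign = side of CL): 1:+C, 2:+B, 3:+C, 4:+B, 5:+C, 6:+C, 7:+C, 8:+C, 9:+C, 10:+C
Rule 4 (eight consecutive points on the same side of the centre line) is satisfied at point 8.

rule 4 at point 8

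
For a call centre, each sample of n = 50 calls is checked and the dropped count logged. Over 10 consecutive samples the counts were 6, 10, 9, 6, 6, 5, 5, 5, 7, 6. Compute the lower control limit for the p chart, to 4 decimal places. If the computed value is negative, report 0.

0.0000

p̄ = Σdᵢ / (k·n) = 65 / (10 × 50) = 0.13000
LCL = p̄ − 3·√(p̄(1−p̄)/n) = 0.13000 − 3 × 0.04756 = -0.01268 → 0 (negative, so LCL = 0)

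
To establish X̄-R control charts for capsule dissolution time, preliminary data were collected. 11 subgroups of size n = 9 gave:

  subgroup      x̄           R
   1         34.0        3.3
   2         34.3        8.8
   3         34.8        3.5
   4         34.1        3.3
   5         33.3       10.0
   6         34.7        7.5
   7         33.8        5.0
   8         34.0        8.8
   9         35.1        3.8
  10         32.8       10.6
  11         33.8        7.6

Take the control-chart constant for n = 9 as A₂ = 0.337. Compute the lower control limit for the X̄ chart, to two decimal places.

31.85

X̄̄ = (34.0 + 34.3 + 34.8 + 34.1 + 33.3 + 34.7 + 33.8 + 34.0 + 35.1 + 32.8 + 33.8) / 11 = 374.7000 / 11 = 34.0636
R̄ = (3.3 + 8.8 + 3.5 + 3.3 + 10.0 + 7.5 + 5.0 + 8.8 + 3.8 + 10.6 + 7.6) / 11 = 72.2000 / 11 = 6.5636
LCL = X̄̄ − A₂·R̄ = 34.0636 − 0.337 × 6.5636 = 31.8517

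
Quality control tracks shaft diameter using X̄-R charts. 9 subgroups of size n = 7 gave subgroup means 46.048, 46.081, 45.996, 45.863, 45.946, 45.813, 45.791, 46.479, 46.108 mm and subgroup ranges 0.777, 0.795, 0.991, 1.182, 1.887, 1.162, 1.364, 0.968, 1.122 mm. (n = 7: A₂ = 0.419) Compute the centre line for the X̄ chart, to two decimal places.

46.01

X̄̄ = (46.048 + 46.081 + 45.996 + 45.863 + 45.946 + 45.813 + 45.791 + 46.479 + 46.108) / 9 = 414.1250 / 9 = 46.0139
CL = X̄̄ = 46.0139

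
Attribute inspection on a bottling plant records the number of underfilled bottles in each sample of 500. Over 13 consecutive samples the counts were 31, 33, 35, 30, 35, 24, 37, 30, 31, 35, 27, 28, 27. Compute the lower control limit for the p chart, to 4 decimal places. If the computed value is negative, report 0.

0.0296

p̄ = Σdᵢ / (k·n) = 403 / (13 × 500) = 0.06200
LCL = p̄ − 3·√(p̄(1−p̄)/n) = 0.06200 − 3 × 0.01078 = 0.02965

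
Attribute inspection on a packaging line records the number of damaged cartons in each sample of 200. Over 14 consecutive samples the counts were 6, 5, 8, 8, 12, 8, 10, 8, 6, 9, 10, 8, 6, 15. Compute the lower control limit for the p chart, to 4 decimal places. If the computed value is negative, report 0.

p̄ = Σdᵢ / (k·n) = 119 / (14 × 200) = 0.04250
LCL = p̄ − 3·√(p̄(1−p̄)/n) = 0.04250 − 3 × 0.01426 = -0.00029 → 0 (negative, so LCL = 0)

0.0000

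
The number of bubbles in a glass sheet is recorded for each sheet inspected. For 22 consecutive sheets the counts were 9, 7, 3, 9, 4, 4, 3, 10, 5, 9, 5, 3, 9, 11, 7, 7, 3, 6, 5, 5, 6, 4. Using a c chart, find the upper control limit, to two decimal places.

c̄ = (9 + 7 + 3 + 9 + 4 + 4 + 3 + 10 + 5 + 9 + 5 + 3 + 9 + 11 + 7 + 7 + 3 + 6 + 5 + 5 + 6 + 4) / 22 = 134 / 22 = 6.0909
UCL = c̄ + 3√c̄ = 6.0909 + 3 × √6.0909 = 6.0909 + 3 × 2.4680 = 13.4948

13.49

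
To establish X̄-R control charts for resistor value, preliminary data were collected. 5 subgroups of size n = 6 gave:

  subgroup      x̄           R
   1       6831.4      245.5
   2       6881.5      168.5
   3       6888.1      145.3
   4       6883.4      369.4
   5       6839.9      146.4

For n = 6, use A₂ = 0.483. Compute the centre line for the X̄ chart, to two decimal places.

X̄̄ = (6831.4 + 6881.5 + 6888.1 + 6883.4 + 6839.9) / 5 = 34324.3000 / 5 = 6864.8600
CL = X̄̄ = 6864.8600

6864.86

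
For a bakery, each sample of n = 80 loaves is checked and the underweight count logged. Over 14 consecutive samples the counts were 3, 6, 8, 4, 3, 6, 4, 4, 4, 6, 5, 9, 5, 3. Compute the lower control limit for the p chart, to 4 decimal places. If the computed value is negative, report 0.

0.0000

p̄ = Σdᵢ / (k·n) = 70 / (14 × 80) = 0.06250
LCL = p̄ − 3·√(p̄(1−p̄)/n) = 0.06250 − 3 × 0.02706 = -0.01869 → 0 (negative, so LCL = 0)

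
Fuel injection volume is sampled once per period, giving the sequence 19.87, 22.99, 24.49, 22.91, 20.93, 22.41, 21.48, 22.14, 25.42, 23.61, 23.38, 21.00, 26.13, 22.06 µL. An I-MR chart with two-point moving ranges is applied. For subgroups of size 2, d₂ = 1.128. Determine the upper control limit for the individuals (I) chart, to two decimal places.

28.53

X̄ = (19.87 + 22.99 + 24.49 + 22.91 + 20.93 + 22.41 + 21.48 + 22.14 + 25.42 + 23.61 + 23.38 + 21.00 + 26.13 + 22.06) / 14 = 22.7729
Moving ranges: 3.12, 1.50, 1.58, 1.98, 1.48, 0.93, 0.66, 3.28, 1.81, 0.23, 2.38, 5.13, 4.07; M̄R̄ = 28.1500 / 13 = 2.1654
UCL = X̄ + 3·M̄R̄/d₂ = 22.7729 + 3 × 2.1654 / 1.128 = 28.5319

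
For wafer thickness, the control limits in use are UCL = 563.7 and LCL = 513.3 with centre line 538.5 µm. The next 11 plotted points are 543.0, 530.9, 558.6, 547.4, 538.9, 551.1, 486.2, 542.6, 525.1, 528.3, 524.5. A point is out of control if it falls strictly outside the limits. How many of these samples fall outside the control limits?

Compare each point to [513.3, 563.7]: sample 7 = 486.2 < LCL.

1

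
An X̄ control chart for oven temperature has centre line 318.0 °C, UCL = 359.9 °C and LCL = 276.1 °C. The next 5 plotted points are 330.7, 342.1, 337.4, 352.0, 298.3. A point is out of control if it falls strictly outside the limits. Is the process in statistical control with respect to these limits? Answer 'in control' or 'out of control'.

All 5 points lie within [276.1, 359.9].

in control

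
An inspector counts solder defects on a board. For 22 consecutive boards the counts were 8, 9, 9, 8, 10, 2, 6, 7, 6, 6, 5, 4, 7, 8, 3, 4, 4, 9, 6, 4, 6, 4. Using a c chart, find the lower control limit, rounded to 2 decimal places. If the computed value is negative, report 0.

0.00

c̄ = (8 + 9 + 9 + 8 + 10 + 2 + 6 + 7 + 6 + 6 + 5 + 4 + 7 + 8 + 3 + 4 + 4 + 9 + 6 + 4 + 6 + 4) / 22 = 135 / 22 = 6.1364
LCL = c̄ − 3√c̄ = 6.1364 − 3 × 2.4772 = -1.2951 → 0 (cannot be negative)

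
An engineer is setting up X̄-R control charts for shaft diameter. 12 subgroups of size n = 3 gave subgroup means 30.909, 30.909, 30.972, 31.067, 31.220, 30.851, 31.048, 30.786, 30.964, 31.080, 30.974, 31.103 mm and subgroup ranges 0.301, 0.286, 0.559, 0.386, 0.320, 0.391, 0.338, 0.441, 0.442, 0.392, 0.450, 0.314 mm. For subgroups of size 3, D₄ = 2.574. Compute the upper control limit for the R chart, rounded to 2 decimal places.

0.99

R̄ = (0.301 + 0.286 + 0.559 + 0.386 + 0.320 + 0.391 + 0.338 + 0.441 + 0.442 + 0.392 + 0.450 + 0.314) / 12 = 4.6200 / 12 = 0.3850
UCL_R = D₄·R̄ = 2.574 × 0.3850 = 0.9910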